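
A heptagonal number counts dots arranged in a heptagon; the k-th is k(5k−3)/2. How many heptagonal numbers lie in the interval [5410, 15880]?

The n-th heptagonal number is n(5n−3)/2.
Smallest index with value ≥ 5410: n = 47 (giving 5452).
Largest index with value ≤ 15880: n = 80 (giving 15880).
Indices 47 through 80: 34 terms.

34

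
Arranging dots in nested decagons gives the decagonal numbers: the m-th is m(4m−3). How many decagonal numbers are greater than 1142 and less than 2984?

The n-th decagonal number is n(4n−3).
Smallest index with value > 1142: n = 18 (giving 1242).
Largest index with value < 2984: n = 27 (giving 2835).
Indices 18 through 27: 10 terms.

10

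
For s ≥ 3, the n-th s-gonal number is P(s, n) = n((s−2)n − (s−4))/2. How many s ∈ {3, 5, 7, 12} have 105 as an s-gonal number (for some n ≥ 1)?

2

s = 3: P(3, 14) = 105. ✓
s = 5: P(5, 8) = 92 and P(5, 9) = 117; 105 is not s-gonal.
s = 7: P(7, 6) = 81 and P(7, 7) = 112; 105 is not s-gonal.
s = 12: P(12, 5) = 105. ✓
Hits: s ∈ {3, 12} → 2.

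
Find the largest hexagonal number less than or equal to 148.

Solve n(2n−1) ≤ 148 for integer n.
n = 8 gives 120 ≤ 148, while n = 9 gives 153 > 148; so the answer is 120.

120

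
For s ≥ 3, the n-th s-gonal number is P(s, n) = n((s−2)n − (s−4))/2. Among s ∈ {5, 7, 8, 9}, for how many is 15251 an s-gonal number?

1

s = 5: P(5, 101) = 15251. ✓
s = 7: P(7, 78) = 15093 and P(7, 79) = 15484; 15251 is not s-gonal.
s = 8: P(8, 71) = 14981 and P(8, 72) = 15408; 15251 is not s-gonal.
s = 9: P(9, 66) = 15081 and P(9, 67) = 15544; 15251 is not s-gonal.
Hits: s ∈ {5} → 1.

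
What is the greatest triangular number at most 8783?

8778

Solve n(n+1)/2 ≤ 8783 for integer n.
n = 132 gives 8778 ≤ 8783, while n = 133 gives 8911 > 8783; so the answer is 8778.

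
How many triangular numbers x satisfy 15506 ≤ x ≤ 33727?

The n-th triangular number is n(n+1)/2.
Smallest index with value ≥ 15506: n = 176 (giving 15576).
Largest index with value ≤ 33727: n = 259 (giving 33670).
Indices 176 through 259: 84 terms.

84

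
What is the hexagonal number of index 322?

The 322nd hexagonal number is n(2n−1) with n = 322.
322·(2·322 − 1) = 322·643 = 207046.

207046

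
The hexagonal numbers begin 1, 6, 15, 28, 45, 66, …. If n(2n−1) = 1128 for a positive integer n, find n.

24

Set n(2n−1) = 1128, giving 2n² − n − 1128 = 0.
The discriminant is 1 + 8·1128 = 9025, and √9025 = 95.
So n = (1 + 95) / 4 = 96/4 = 24.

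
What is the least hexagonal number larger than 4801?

Solve n(2n−1) > 4801 for integer n.
The largest n with value ≤ 4801 is 49 (since 4753 ≤ 4801 < 4950), so the first above is n = 50, value 4950.

4950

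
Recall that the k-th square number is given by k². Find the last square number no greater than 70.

Solve n² ≤ 70 for integer n.
n = 8 gives 64 ≤ 70, while n = 9 gives 81 > 70; so the answer is 64.

64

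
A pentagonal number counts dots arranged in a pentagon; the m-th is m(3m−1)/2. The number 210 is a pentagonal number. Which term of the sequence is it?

Set n(3n−1)/2 = 210, giving 3n² − n − 420 = 0.
The discriminant is 1 + 24·210 = 5041, and √5041 = 71.
So n = (1 + 71) / 6 = 72/6 = 12.
Check: 12·(3·12 − 1)/2 = 210. ✓

12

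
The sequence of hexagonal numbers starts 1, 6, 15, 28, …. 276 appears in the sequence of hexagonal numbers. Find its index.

12

Set n(2n−1) = 276, giving 2n² − n − 276 = 0.
The discriminant is 1 + 8·276 = 2209, and √2209 = 47.
So n = (1 + 47) / 4 = 48/4 = 12.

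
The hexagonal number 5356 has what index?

Set n(2n−1) = 5356, giving 2n² − n − 5356 = 0.
The discriminant is 1 + 8·5356 = 42849, and √42849 = 207.
So n = (1 + 207) / 4 = 208/4 = 52.

52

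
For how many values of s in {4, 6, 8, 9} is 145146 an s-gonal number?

s = 4: P(4, 380) = 144400 and P(4, 381) = 145161; 145146 is not s-gonal.
s = 6: P(6, 269) = 144453 and P(6, 270) = 145530; 145146 is not s-gonal.
s = 8: P(8, 220) = 144760 and P(8, 221) = 146081; 145146 is not s-gonal.
s = 9: P(9, 204) = 145146. ✓
Hits: s ∈ {9} → 1.

1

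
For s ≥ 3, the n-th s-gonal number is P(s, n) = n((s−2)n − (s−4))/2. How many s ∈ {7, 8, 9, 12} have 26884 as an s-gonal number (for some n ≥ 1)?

s = 7: P(7, 104) = 26884. ✓
s = 8: P(8, 94) = 26320 and P(8, 95) = 26885; 26884 is not s-gonal.
s = 9: P(9, 88) = 26884. ✓
s = 12: P(12, 73) = 26353 and P(12, 74) = 27084; 26884 is not s-gonal.
Hits: s ∈ {7, 9} → 2.

2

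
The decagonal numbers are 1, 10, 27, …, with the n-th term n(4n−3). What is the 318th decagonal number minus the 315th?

7587

318·(4·318 − 3) = 403542 and 315·(4·315 − 3) = 395955.
Difference: 403542 − 395955 = 7587.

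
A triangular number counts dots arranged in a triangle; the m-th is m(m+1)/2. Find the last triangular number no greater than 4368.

Solve n(n+1)/2 ≤ 4368 for integer n.
n = 92 gives 4278 ≤ 4368, while n = 93 gives 4371 > 4368; so the answer is 4278.

4278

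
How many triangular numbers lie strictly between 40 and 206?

11

The n-th triangular number is n(n+1)/2.
Smallest index with value > 40: n = 9 (giving 45).
Largest index with value < 206: n = 19 (giving 190).
Indices 9 through 19: 11 terms.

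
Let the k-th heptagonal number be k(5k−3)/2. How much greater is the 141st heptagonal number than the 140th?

Consecutive heptagonal numbers differ by 5n − 4: here 5·141 − 4 = 701.

701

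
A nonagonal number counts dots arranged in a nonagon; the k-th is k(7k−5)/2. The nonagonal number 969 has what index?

Set n(7n−5)/2 = 969, giving 7n² − 5n − 1938 = 0.
So n = (5 + 233) / 14 = 238/14 = 17.
Check: 17·(7·17 − 5)/2 = 969. ✓

17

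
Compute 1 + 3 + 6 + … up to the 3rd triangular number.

10

Σ i(i+1)/2 = (Σi² + Σi) / 2 over i = 1..3.
Σi = 6 and Σi² = 14.
(1·14 + 1·6) / 2 = 20/2 = 10.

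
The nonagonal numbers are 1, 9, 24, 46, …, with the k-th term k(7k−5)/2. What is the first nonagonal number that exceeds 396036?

Solve n(7n−5)/2 > 396036 for integer n.
The largest n with value ≤ 396036 is 336 (since 394296 ≤ 396036 < 396649), so the first above is n = 337, value 396649.

396649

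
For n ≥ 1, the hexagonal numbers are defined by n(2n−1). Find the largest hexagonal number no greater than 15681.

Solve n(2n−1) ≤ 15681 for integer n.
n = 88 gives 15400 ≤ 15681, while n = 89 gives 15753 > 15681; so the answer is 15400.

15400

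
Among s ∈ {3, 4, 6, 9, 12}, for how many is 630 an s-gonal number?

s = 3: P(3, 35) = 630. ✓
s = 4: P(4, 25) = 625 and P(4, 26) = 676; 630 is not s-gonal.
s = 6: P(6, 18) = 630. ✓
s = 9: P(9, 13) = 559 and P(9, 14) = 651; 630 is not s-gonal.
s = 12: P(12, 11) = 561 and P(12, 12) = 672; 630 is not s-gonal.
Hits: s ∈ {3, 6} → 2.

2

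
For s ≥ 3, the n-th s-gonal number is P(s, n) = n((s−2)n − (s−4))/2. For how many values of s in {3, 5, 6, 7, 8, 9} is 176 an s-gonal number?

s = 3: P(3, 18) = 171 and P(3, 19) = 190; 176 is not s-gonal.
s = 5: P(5, 11) = 176. ✓
s = 6: P(6, 9) = 153 and P(6, 10) = 190; 176 is not s-gonal.
s = 7: P(7, 8) = 148 and P(7, 9) = 189; 176 is not s-gonal.
s = 8: P(8, 8) = 176. ✓
s = 9: P(9, 7) = 154 and P(9, 8) = 204; 176 is not s-gonal.
Hits: s ∈ {5, 8} → 2.

2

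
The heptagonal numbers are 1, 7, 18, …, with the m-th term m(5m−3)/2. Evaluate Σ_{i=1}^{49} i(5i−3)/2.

99225

Σ i(5i−3)/2 = (5Σi² − 3Σi) / 2 over i = 1..49.
Σi = 1225 and Σi² = 40425.
(5·40425 − 3·1225) / 2 = 198450/2 = 99225.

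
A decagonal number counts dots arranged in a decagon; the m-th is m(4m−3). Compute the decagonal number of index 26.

2626

26·(4·26 − 3) = 26·101 = 2626.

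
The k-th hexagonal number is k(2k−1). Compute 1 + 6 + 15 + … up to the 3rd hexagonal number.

Σ i(2i−1) = 2Σi² − Σi over i = 1..3.
Σi = 6 and Σi² = 14.
2·14 − 1·6 = 22.

22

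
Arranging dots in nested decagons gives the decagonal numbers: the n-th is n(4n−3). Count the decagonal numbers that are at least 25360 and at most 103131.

The n-th decagonal number is n(4n−3).
Smallest index with value ≥ 25360: n = 80 (giving 25360).
Largest index with value ≤ 103131: n = 160 (giving 101920).
Indices 80 through 160: 81 terms.

81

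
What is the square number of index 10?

100

The 10th square number is n² with n = 10.
10² = 100.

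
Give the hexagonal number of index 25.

25·(2·25 − 1) = 25·49 = 1225.

1225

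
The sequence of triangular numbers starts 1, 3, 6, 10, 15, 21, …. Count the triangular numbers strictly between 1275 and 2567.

21

The n-th triangular number is n(n+1)/2.
Smallest index with value > 1275: n = 51 (giving 1326).
Largest index with value < 2567: n = 71 (giving 2556).
Indices 51 through 71: 21 terms.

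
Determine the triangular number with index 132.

The 132nd triangular number is n(n+1)/2 with n = 132.
132·133/2 = 17556/2 = 8778.

8778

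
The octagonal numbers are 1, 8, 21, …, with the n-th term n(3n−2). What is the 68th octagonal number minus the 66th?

800

68·(3·68 − 2) = 13736 and 66·(3·66 − 2) = 12936.
Difference: 13736 − 12936 = 800.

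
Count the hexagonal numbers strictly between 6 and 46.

The n-th hexagonal number is n(2n−1).
Smallest index with value > 6: n = 3 (giving 15).
Largest index with value < 46: n = 5 (giving 45).
Indices 3 through 5: 3 terms.

3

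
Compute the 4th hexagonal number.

28

The 4th hexagonal number is n(2n−1) with n = 4.
4·(2·4 − 1) = 4·7 = 28.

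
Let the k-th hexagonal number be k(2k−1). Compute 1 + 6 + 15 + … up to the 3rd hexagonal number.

22

Σ i(2i−1) = 2Σi² − Σi over i = 1..3.
Σi = 6 and Σi² = 14.
2·14 − 1·6 = 22.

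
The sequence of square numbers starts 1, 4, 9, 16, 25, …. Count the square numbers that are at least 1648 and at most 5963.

37

The n-th square number is n².
Smallest index with value ≥ 1648: n = 41 (giving 1681).
Largest index with value ≤ 5963: n = 77 (giving 5929).
Indices 41 through 77: 37 terms.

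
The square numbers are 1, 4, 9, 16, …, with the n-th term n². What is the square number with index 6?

The 6th square number is n² with n = 6.
6² = 36.

36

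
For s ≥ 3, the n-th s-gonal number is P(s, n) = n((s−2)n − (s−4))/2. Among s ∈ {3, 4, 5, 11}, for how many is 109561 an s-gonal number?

1

s = 3: P(3, 467) = 109278 and P(3, 468) = 109746; 109561 is not s-gonal.
s = 4: P(4, 331) = 109561. ✓
s = 5: P(5, 270) = 109215 and P(5, 271) = 110026; 109561 is not s-gonal.
s = 11: P(11, 156) = 108966 and P(11, 157) = 110371; 109561 is not s-gonal.
Hits: s ∈ {4} → 1.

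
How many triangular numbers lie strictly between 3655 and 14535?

The n-th triangular number is n(n+1)/2.
Smallest index with value > 3655: n = 86 (giving 3741).
Largest index with value < 14535: n = 169 (giving 14365).
Indices 86 through 169: 84 terms.

84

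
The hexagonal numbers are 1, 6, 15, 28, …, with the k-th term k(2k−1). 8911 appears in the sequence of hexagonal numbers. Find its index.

67

Set n(2n−1) = 8911, giving 2n² − n − 8911 = 0.
The discriminant is 1 + 8·8911 = 71289, and √71289 = 267.
So n = (1 + 267) / 4 = 268/4 = 67.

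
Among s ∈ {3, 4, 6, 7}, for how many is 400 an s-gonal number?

1

s = 3: P(3, 27) = 378 and P(3, 28) = 406; 400 is not s-gonal.
s = 4: P(4, 20) = 400. ✓
s = 6: P(6, 14) = 378 and P(6, 15) = 435; 400 is not s-gonal.
s = 7: P(7, 12) = 342 and P(7, 13) = 403; 400 is not s-gonal.
Hits: s ∈ {4} → 1.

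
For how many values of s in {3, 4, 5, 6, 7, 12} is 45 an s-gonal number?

s = 3: P(3, 9) = 45. ✓
s = 4: P(4, 6) = 36 and P(4, 7) = 49; 45 is not s-gonal.
s = 5: P(5, 5) = 35 and P(5, 6) = 51; 45 is not s-gonal.
s = 6: P(6, 5) = 45. ✓
s = 7: P(7, 4) = 34 and P(7, 5) = 55; 45 is not s-gonal.
s = 12: P(12, 3) = 33 and P(12, 4) = 64; 45 is not s-gonal.
Hits: s ∈ {3, 6} → 2.

2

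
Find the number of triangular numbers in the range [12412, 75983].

232

The n-th triangular number is n(n+1)/2.
Smallest index with value ≥ 12412: n = 158 (giving 12561).
Largest index with value ≤ 75983: n = 389 (giving 75855).
Indices 158 through 389: 232 terms.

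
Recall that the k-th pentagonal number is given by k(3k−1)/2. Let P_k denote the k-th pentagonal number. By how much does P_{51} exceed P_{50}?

Consecutive pentagonal numbers differ by 3n − 2: here 3·51 − 2 = 151.

151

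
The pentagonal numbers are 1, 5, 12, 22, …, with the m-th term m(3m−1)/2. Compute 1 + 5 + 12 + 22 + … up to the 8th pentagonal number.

288

Σ i(3i−1)/2 = (3Σi² − Σi) / 2 over i = 1..8.
Σi = 36 and Σi² = 204.
(3·204 − 1·36) / 2 = 576/2 = 288.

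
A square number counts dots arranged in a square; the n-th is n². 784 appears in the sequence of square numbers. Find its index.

We need n² = 784, so n = √784 = 28.
Check: 28² = 784. ✓

28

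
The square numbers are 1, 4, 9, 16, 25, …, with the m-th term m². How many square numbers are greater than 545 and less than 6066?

The n-th square number is n².
Smallest index with value > 545: n = 24 (giving 576).
Largest index with value < 6066: n = 77 (giving 5929).
Indices 24 through 77: 54 terms.

54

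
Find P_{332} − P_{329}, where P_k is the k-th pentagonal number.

2973

332·(3·332 − 1)/2 = 165170 and 329·(3·329 − 1)/2 = 162197.
Difference: 165170 − 162197 = 2973.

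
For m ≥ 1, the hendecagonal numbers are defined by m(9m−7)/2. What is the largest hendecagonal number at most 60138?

59110

Solve n(9n−7)/2 ≤ 60138 for integer n.
n = 115 gives 59110 ≤ 60138, while n = 116 gives 60146 > 60138; so the answer is 59110.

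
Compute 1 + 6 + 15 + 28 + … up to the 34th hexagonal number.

Σ i(2i−1) = 2Σi² − Σi over i = 1..34.
Σi = 595 and Σi² = 13685.
2·13685 − 1·595 = 26775.

26775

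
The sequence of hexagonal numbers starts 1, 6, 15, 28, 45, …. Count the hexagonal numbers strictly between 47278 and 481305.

336

The n-th hexagonal number is n(2n−1).
Smallest index with value > 47278: n = 155 (giving 47895).
Largest index with value < 481305: n = 490 (giving 479710).
Indices 155 through 490: 336 terms.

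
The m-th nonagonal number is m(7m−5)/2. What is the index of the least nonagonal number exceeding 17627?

Solve n(7n−5)/2 > 17627 for integer n.
The largest n with value ≤ 17627 is 71 (since 17466 ≤ 17627 < 17964), so the first above is n = 72, value 17964.

72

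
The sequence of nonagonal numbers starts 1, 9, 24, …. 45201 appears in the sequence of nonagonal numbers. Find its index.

Set n(7n−5)/2 = 45201, giving 7n² − 5n − 90402 = 0.
The discriminant is 25 + 56·45201 = 2531281, and √2531281 = 1591.
So n = (5 + 1591) / 14 = 1596/14 = 114.

114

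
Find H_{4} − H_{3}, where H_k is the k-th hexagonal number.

13

Consecutive hexagonal numbers differ by 4n − 3: here 4·4 − 3 = 13.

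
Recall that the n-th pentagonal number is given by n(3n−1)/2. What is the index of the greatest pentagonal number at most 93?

Solve n(3n−1)/2 ≤ 93 for integer n.
n = 8 gives 92 ≤ 93, while n = 9 gives 117 > 93; so the answer is index 8.

8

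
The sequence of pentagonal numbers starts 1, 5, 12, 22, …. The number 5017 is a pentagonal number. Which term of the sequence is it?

Set n(3n−1)/2 = 5017, giving 3n² − n − 10034 = 0.
The discriminant is 1 + 24·5017 = 120409, and √120409 = 347.
So n = (1 + 347) / 6 = 348/6 = 58.
Check: 58·(3·58 − 1)/2 = 5017. ✓

58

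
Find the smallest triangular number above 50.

Solve n(n+1)/2 > 50 for integer n.
The largest n with value ≤ 50 is 9 (since 45 ≤ 50 < 55), so the first above is n = 10, value 55.

55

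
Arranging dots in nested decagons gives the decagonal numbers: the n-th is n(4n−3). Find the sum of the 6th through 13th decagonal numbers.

2828

Σ i(4i−3) = 4Σi² − 3Σi over i = 6..13.
Σi = 91 − 15 = 76 and Σi² = 819 − 55 = 764.
4·764 − 3·76 = 2828.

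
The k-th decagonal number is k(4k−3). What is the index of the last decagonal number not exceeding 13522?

58

Solve n(4n−3) ≤ 13522 for integer n.
n = 58 gives 13282 ≤ 13522, while n = 59 gives 13747 > 13522; so the answer is index 58.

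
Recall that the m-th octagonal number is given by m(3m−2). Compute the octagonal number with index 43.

43·(3·43 − 2) = 43·127 = 5461.

5461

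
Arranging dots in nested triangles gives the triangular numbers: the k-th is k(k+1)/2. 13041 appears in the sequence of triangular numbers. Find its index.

161

Set n(n+1)/2 = 13041, giving n² + n − 26082 = 0.
The discriminant is 1 + 8·13041 = 104329, and √104329 = 323.
So n = (-1 + 323) / 2 = 322/2 = 161.
Check: 161·162/2 = 13041. ✓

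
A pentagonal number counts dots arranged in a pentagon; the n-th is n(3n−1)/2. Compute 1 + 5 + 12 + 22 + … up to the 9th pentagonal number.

405

Σ i(3i−1)/2 = (3Σi² − Σi) / 2 over i = 1..9.
Σi = 45 and Σi² = 285.
(3·285 − 1·45) / 2 = 810/2 = 405.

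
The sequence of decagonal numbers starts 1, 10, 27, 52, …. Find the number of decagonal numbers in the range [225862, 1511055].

The n-th decagonal number is n(4n−3).
Smallest index with value ≥ 225862: n = 238 (giving 225862).
Largest index with value ≤ 1511055: n = 615 (giving 1511055).
Indices 238 through 615: 378 terms.

378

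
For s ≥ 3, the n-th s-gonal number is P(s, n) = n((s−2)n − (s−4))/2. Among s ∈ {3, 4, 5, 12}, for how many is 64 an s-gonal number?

s = 3: P(3, 10) = 55 and P(3, 11) = 66; 64 is not s-gonal.
s = 4: P(4, 8) = 64. ✓
s = 5: P(5, 6) = 51 and P(5, 7) = 70; 64 is not s-gonal.
s = 12: P(12, 4) = 64. ✓
Hits: s ∈ {4, 12} → 2.

2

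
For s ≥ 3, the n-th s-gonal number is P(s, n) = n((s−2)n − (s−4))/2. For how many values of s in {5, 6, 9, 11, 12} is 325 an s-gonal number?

2

s = 5: P(5, 14) = 287 and P(5, 15) = 330; 325 is not s-gonal.
s = 6: P(6, 13) = 325. ✓
s = 9: P(9, 10) = 325. ✓
s = 11: P(11, 8) = 260 and P(11, 9) = 333; 325 is not s-gonal.
s = 12: P(12, 8) = 288 and P(12, 9) = 369; 325 is not s-gonal.
Hits: s ∈ {6, 9} → 2.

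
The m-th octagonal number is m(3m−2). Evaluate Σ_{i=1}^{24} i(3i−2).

Σ i(3i−2) = 3Σi² − 2Σi over i = 1..24.
Σi = 300 and Σi² = 4900.
3·4900 − 2·300 = 14100.

14100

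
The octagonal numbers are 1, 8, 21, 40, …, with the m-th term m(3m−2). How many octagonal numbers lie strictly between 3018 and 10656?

The n-th octagonal number is n(3n−2).
Smallest index with value > 3018: n = 33 (giving 3201).
Largest index with value < 10656: n = 59 (giving 10325).
Indices 33 through 59: 27 terms.

27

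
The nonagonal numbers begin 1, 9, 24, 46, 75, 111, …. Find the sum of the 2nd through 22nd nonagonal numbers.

Σ i(7i−5)/2 = (7Σi² − 5Σi) / 2 over i = 2..22.
Σi = 253 − 1 = 252 and Σi² = 3795 − 1 = 3794.
(7·3794 − 5·252) / 2 = 25298/2 = 12649.

12649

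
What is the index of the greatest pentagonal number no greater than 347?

Solve n(3n−1)/2 ≤ 347 for integer n.
n = 15 gives 330 ≤ 347, while n = 16 gives 376 > 347; so the answer is index 15.

15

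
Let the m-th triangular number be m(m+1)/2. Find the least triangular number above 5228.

5253

Solve n(n+1)/2 > 5228 for integer n.
The largest n with value ≤ 5228 is 101 (since 5151 ≤ 5228 < 5253), so the first above is n = 102, value 5253.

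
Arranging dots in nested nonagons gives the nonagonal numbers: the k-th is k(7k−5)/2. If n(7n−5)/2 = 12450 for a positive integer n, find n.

Set n(7n−5)/2 = 12450, giving 7n² − 5n − 24900 = 0.
The discriminant is 25 + 56·12450 = 697225, and √697225 = 835.
So n = (5 + 835) / 14 = 840/14 = 60.
Check: 60·(7·60 − 5)/2 = 12450. ✓

60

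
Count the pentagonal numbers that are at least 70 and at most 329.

8

The n-th pentagonal number is n(3n−1)/2.
Smallest index with value ≥ 70: n = 7 (giving 70).
Largest index with value ≤ 329: n = 14 (giving 287).
Indices 7 through 14: 8 terms.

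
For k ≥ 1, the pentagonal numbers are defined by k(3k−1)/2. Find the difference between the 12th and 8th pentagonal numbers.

12·(3·12 − 1)/2 = 210 and 8·(3·8 − 1)/2 = 92.
Difference: 210 − 92 = 118.

118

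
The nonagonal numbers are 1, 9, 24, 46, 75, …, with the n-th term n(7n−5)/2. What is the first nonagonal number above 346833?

Solve n(7n−5)/2 > 346833 for integer n.
The largest n with value ≤ 346833 is 315 (since 346500 ≤ 346833 < 348706), so the first above is n = 316, value 348706.

348706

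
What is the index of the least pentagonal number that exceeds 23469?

126

Solve n(3n−1)/2 > 23469 for integer n.
The largest n with value ≤ 23469 is 125 (since 23375 ≤ 23469 < 23751), so the first above is n = 126, value 23751.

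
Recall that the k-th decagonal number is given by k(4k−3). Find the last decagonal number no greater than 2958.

Solve n(4n−3) ≤ 2958 for integer n.
n = 27 gives 2835 ≤ 2958, while n = 28 gives 3052 > 2958; so the answer is 2835.

2835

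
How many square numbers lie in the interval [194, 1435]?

24

The n-th square number is n².
Smallest index with value ≥ 194: n = 14 (giving 196).
Largest index with value ≤ 1435: n = 37 (giving 1369).
Indices 14 through 37: 24 terms.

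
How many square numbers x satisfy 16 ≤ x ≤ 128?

8

The n-th square number is n².
Smallest index with value ≥ 16: n = 4 (giving 16).
Largest index with value ≤ 128: n = 11 (giving 121).
Indices 4 through 11: 8 terms.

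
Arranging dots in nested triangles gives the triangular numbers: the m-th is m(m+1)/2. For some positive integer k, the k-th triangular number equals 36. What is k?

Set n(n+1)/2 = 36, giving n² + n − 72 = 0.
The discriminant is 1 + 8·36 = 289, and √289 = 17.
So n = (-1 + 17) / 2 = 16/2 = 8.

8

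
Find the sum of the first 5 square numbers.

55

Σ_{i=1}^{5} i² = 5·6·11/6 = 55.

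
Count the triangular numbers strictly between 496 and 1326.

The n-th triangular number is n(n+1)/2.
Smallest index with value > 496: n = 32 (giving 528).
Largest index with value < 1326: n = 50 (giving 1275).
Indices 32 through 50: 19 terms.

19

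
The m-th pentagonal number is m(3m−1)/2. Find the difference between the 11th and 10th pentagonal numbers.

Consecutive pentagonal numbers differ by 3n − 2: here 3·11 − 2 = 31.

31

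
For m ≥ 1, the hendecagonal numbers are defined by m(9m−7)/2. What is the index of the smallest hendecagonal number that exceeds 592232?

364

Solve n(9n−7)/2 > 592232 for integer n.
The largest n with value ≤ 592232 is 363 (since 591690 ≤ 592232 < 594958), so the first above is n = 364, value 594958.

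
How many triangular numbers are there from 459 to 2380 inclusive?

The n-th triangular number is n(n+1)/2.
Smallest index with value ≥ 459: n = 30 (giving 465).
Largest index with value ≤ 2380: n = 68 (giving 2346).
Indices 30 through 68: 39 terms.

39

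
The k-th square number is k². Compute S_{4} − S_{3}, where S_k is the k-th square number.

7

n² − (n−1)² = 2n − 1, so 4² − 3² = 2·4 − 1 = 7.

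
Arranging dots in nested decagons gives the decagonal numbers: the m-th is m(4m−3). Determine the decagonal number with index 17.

1105

17·(4·17 − 3) = 17·65 = 1105.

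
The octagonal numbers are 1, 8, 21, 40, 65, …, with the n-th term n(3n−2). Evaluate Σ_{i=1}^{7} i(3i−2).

364

Σ i(3i−2) = 3Σi² − 2Σi over i = 1..7.
Σi = 28 and Σi² = 140.
3·140 − 2·28 = 364.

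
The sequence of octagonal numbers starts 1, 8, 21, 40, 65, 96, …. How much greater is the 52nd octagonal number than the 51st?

Consecutive octagonal numbers differ by 6n − 5: here 6·52 − 5 = 307.

307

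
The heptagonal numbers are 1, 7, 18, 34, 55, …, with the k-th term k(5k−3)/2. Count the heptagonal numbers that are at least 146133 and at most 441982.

The n-th heptagonal number is n(5n−3)/2.
Smallest index with value ≥ 146133: n = 243 (giving 147258).
Largest index with value ≤ 441982: n = 420 (giving 440370).
Indices 243 through 420: 178 terms.

178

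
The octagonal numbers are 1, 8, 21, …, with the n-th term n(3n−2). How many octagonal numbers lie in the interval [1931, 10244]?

33

The n-th octagonal number is n(3n−2).
Smallest index with value ≥ 1931: n = 26 (giving 1976).
Largest index with value ≤ 10244: n = 58 (giving 9976).
Indices 26 through 58: 33 terms.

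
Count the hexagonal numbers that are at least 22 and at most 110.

The n-th hexagonal number is n(2n−1).
Smallest index with value ≥ 22: n = 4 (giving 28).
Largest index with value ≤ 110: n = 7 (giving 91).
Indices 4 through 7: 4 terms.

4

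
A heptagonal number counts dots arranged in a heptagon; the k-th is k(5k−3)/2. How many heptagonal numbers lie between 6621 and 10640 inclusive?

The n-th heptagonal number is n(5n−3)/2.
Smallest index with value ≥ 6621: n = 52 (giving 6682).
Largest index with value ≤ 10640: n = 65 (giving 10465).
Indices 52 through 65: 14 terms.

14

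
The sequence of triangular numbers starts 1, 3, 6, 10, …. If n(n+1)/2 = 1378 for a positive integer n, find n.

Set n(n+1)/2 = 1378, giving n² + n − 2756 = 0.
The discriminant is 1 + 8·1378 = 11025, and √11025 = 105.
So n = (-1 + 105) / 2 = 104/2 = 52.

52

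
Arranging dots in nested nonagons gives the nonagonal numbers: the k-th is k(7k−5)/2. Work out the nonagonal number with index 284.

281586

284·(7·284 − 5)/2 = 284·1983/2 = 281586.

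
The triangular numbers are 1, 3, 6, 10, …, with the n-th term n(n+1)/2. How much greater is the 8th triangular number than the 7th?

8

Consecutive triangular numbers differ by n: T_{8} − T_{7} = 8.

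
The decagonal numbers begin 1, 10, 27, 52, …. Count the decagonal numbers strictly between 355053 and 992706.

200

The n-th decagonal number is n(4n−3).
Smallest index with value > 355053: n = 299 (giving 356707).
Largest index with value < 992706: n = 498 (giving 990522).
Indices 299 through 498: 200 terms.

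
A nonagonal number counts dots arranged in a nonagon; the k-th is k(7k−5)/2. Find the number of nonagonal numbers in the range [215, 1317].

The n-th nonagonal number is n(7n−5)/2.
Smallest index with value ≥ 215: n = 9 (giving 261).
Largest index with value ≤ 1317: n = 19 (giving 1216).
Indices 9 through 19: 11 terms.

11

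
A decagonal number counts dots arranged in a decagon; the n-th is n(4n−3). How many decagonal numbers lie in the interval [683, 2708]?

The n-th decagonal number is n(4n−3).
Smallest index with value ≥ 683: n = 14 (giving 742).
Largest index with value ≤ 2708: n = 26 (giving 2626).
Indices 14 through 26: 13 terms.

13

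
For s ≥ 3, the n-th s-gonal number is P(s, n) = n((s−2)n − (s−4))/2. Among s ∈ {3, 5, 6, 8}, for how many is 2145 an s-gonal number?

2

s = 3: P(3, 65) = 2145. ✓
s = 5: P(5, 37) = 2035 and P(5, 38) = 2147; 2145 is not s-gonal.
s = 6: P(6, 33) = 2145. ✓
s = 8: P(8, 27) = 2133 and P(8, 28) = 2296; 2145 is not s-gonal.
Hits: s ∈ {3, 6} → 2.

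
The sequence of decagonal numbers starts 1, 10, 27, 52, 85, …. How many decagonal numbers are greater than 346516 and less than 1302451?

276

The n-th decagonal number is n(4n−3).
Smallest index with value > 346516: n = 295 (giving 347215).
Largest index with value < 1302451: n = 570 (giving 1297890).
Indices 295 through 570: 276 terms.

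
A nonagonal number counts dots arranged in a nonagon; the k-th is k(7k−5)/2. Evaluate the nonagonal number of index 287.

The 287th nonagonal number is n(7n−5)/2 with n = 287.
287·(7·287 − 5)/2 = 287·2004/2 = 287·1002 = 287574.

287574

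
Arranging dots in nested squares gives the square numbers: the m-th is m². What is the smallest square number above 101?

Solve n² > 101 for integer n.
The largest n with value ≤ 101 is 10 (since 100 ≤ 101 < 121), so the first above is n = 11, value 121.

121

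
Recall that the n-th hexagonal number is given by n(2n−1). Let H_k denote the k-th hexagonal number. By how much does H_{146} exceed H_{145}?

Consecutive hexagonal numbers differ by 4n − 3: here 4·146 − 3 = 581.

581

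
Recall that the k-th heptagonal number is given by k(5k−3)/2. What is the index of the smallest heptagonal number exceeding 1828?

28

Solve n(5n−3)/2 > 1828 for integer n.
The largest n with value ≤ 1828 is 27 (since 1782 ≤ 1828 < 1918), so the first above is n = 28, value 1918.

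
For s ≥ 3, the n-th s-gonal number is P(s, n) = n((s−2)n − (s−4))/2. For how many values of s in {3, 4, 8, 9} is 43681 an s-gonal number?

s = 3: P(3, 295) = 43660 and P(3, 296) = 43956; 43681 is not s-gonal.
s = 4: P(4, 209) = 43681. ✓
s = 8: P(8, 121) = 43681. ✓
s = 9: P(9, 112) = 43624 and P(9, 113) = 44409; 43681 is not s-gonal.
Hits: s ∈ {4, 8} → 2.

2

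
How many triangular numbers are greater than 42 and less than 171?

The n-th triangular number is n(n+1)/2.
Smallest index with value > 42: n = 9 (giving 45).
Largest index with value < 171: n = 17 (giving 153).
Indices 9 through 17: 9 terms.

9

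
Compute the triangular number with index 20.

The 20th triangular number is n(n+1)/2 with n = 20.
20·21/2 = 420/2 = 210.

210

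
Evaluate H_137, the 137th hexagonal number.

37401

The 137th hexagonal number is n(2n−1) with n = 137.
137·(2·137 − 1) = 137·273 = 37401.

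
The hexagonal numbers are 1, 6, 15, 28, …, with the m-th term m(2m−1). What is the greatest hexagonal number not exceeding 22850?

22791

Solve n(2n−1) ≤ 22850 for integer n.
n = 107 gives 22791 ≤ 22850, while n = 108 gives 23220 > 22850; so the answer is 22791.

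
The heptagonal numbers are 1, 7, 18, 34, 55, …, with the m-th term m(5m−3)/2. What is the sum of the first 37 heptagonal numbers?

42883

Σ i(5i−3)/2 = (5Σi² − 3Σi) / 2 over i = 1..37.
Σi = 703 and Σi² = 17575.
(5·17575 − 3·703) / 2 = 85766/2 = 42883.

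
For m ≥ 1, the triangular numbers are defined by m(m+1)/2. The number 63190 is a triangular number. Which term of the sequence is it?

Set n(n+1)/2 = 63190, giving n² + n − 126380 = 0.
So n = (-1 + 711) / 2 = 710/2 = 355.

355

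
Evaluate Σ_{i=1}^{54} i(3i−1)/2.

Σ i(3i−1)/2 = (3Σi² − Σi) / 2 over i = 1..54.
Σi = 1485 and Σi² = 53955.
(3·53955 − 1·1485) / 2 = 160380/2 = 80190.

80190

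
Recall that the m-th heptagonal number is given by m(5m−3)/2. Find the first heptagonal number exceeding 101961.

102718

Solve n(5n−3)/2 > 101961 for integer n.
The largest n with value ≤ 101961 is 202 (since 101707 ≤ 101961 < 102718), so the first above is n = 203, value 102718.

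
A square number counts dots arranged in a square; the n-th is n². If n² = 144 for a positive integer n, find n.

We need n² = 144, so n = √144 = 12.

12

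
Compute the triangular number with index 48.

The 48th triangular number is n(n+1)/2 with n = 48.
48·49/2 = 2352/2 = 1176.

1176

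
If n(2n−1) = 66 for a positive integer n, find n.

Set n(2n−1) = 66, giving 2n² − n − 66 = 0.
The discriminant is 1 + 8·66 = 529, and √529 = 23.
So n = (1 + 23) / 4 = 24/4 = 6.
Check: 6·(2·6 − 1) = 66. ✓

6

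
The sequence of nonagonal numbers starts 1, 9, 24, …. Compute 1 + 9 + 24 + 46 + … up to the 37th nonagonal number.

Σ i(7i−5)/2 = (7Σi² − 5Σi) / 2 over i = 1..37.
Σi = 703 and Σi² = 17575.
(7·17575 − 5·703) / 2 = 119510/2 = 59755.

59755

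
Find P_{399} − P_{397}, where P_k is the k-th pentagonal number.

2387

399·(3·399 − 1)/2 = 238602 and 397·(3·397 − 1)/2 = 236215.
Difference: 238602 − 236215 = 2387.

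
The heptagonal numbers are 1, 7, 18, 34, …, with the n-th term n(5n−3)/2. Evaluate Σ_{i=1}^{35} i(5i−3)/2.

36330

Σ i(5i−3)/2 = (5Σi² − 3Σi) / 2 over i = 1..35.
Σi = 630 and Σi² = 14910.
(5·14910 − 3·630) / 2 = 72660/2 = 36330.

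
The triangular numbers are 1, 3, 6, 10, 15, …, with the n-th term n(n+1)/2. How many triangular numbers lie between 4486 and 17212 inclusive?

The n-th triangular number is n(n+1)/2.
Smallest index with value ≥ 4486: n = 95 (giving 4560).
Largest index with value ≤ 17212: n = 185 (giving 17205).
Indices 95 through 185: 91 terms.

91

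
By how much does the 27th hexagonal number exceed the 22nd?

485

27·(2·27 − 1) = 1431 and 22·(2·22 − 1) = 946.
Difference: 1431 − 946 = 485.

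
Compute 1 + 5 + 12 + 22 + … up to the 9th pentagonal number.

405

Σ i(3i−1)/2 = (3Σi² − Σi) / 2 over i = 1..9.
Σi = 45 and Σi² = 285.
(3·285 − 1·45) / 2 = 810/2 = 405.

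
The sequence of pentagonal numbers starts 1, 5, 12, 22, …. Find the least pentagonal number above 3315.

Solve n(3n−1)/2 > 3315 for integer n.
The largest n with value ≤ 3315 is 47 (since 3290 ≤ 3315 < 3432), so the first above is n = 48, value 3432.

3432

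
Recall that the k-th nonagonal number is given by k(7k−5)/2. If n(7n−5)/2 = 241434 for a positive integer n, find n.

263

Set n(7n−5)/2 = 241434, giving 7n² − 5n − 482868 = 0.
The discriminant is 25 + 56·241434 = 13520329, and √13520329 = 3677.
So n = (5 + 3677) / 14 = 3682/14 = 263.
Check: 263·(7·263 − 5)/2 = 241434. ✓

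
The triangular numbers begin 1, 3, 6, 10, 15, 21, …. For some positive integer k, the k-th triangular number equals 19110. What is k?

195

Set n(n+1)/2 = 19110, giving n² + n − 38220 = 0.
So n = (-1 + 391) / 2 = 390/2 = 195.
Check: 195·196/2 = 19110. ✓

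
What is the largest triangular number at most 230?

210

Solve n(n+1)/2 ≤ 230 for integer n.
n = 20 gives 210 ≤ 230, while n = 21 gives 231 > 230; so the answer is 210.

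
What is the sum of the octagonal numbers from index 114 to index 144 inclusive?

Σ i(3i−2) = 3Σi² − 2Σi over i = 114..144.
Σi = 10440 − 6441 = 3999 and Σi² = 1005720 − 487369 = 518351.
3·518351 − 2·3999 = 1547055.

1547055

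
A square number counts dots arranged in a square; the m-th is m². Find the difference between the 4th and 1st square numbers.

15

4² = 16 and 1² = 1.
Difference: 16 − 1 = 15.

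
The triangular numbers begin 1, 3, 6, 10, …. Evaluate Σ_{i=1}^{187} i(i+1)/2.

1107414

Σ i(i+1)/2 = (Σi² + Σi) / 2 over i = 1..187.
Σi = 17578 and Σi² = 2197250.
(1·2197250 + 1·17578) / 2 = 2214828/2 = 1107414.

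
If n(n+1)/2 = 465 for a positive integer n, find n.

Set n(n+1)/2 = 465, giving n² + n − 930 = 0.
So n = (-1 + 61) / 2 = 60/2 = 30.

30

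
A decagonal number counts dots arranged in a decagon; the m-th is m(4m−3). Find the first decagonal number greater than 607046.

Solve n(4n−3) > 607046 for integer n.
The largest n with value ≤ 607046 is 389 (since 604117 ≤ 607046 < 607230), so the first above is n = 390, value 607230.

607230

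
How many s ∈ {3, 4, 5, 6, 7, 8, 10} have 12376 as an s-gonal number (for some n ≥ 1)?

s = 3: P(3, 156) = 12246 and P(3, 157) = 12403; 12376 is not s-gonal.
s = 4: P(4, 111) = 12321 and P(4, 112) = 12544; 12376 is not s-gonal.
s = 5: P(5, 91) = 12376. ✓
s = 6: P(6, 78) = 12090 and P(6, 79) = 12403; 12376 is not s-gonal.
s = 7: P(7, 70) = 12145 and P(7, 71) = 12496; 12376 is not s-gonal.
s = 8: P(8, 64) = 12160 and P(8, 65) = 12545; 12376 is not s-gonal.
s = 10: P(10, 56) = 12376. ✓
Hits: s ∈ {5, 10} → 2.

2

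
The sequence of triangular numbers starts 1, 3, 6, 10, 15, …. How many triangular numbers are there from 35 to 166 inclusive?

10

The n-th triangular number is n(n+1)/2.
Smallest index with value ≥ 35: n = 8 (giving 36).
Largest index with value ≤ 166: n = 17 (giving 153).
Indices 8 through 17: 10 terms.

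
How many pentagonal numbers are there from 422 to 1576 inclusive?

The n-th pentagonal number is n(3n−1)/2.
Smallest index with value ≥ 422: n = 17 (giving 425).
Largest index with value ≤ 1576: n = 32 (giving 1520).
Indices 17 through 32: 16 terms.

16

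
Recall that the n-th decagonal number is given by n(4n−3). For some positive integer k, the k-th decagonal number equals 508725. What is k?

Set n(4n−3) = 508725, giving 4n² − 3n − 508725 = 0.
The discriminant is 9 + 16·508725 = 8139609, and √8139609 = 2853.
So n = (3 + 2853) / 8 = 2856/8 = 357.

357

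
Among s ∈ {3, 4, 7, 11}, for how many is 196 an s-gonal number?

2

s = 3: P(3, 19) = 190 and P(3, 20) = 210; 196 is not s-gonal.
s = 4: P(4, 14) = 196. ✓
s = 7: P(7, 9) = 189 and P(7, 10) = 235; 196 is not s-gonal.
s = 11: P(11, 7) = 196. ✓
Hits: s ∈ {4, 11} → 2.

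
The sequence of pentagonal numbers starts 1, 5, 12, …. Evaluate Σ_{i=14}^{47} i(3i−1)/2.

Σ i(3i−1)/2 = (3Σi² − Σi) / 2 over i = 14..47.
Σi = 1128 − 91 = 1037 and Σi² = 35720 − 819 = 34901.
(3·34901 − 1·1037) / 2 = 103666/2 = 51833.

51833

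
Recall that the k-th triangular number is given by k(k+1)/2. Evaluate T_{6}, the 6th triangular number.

The 6th triangular number is n(n+1)/2 with n = 6.
6·7/2 = 42/2 = 21.

21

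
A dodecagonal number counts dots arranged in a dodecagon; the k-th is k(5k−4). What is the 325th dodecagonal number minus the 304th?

325·(5·325 − 4) = 526825 and 304·(5·304 − 4) = 460864.
Difference: 526825 − 460864 = 65961.

65961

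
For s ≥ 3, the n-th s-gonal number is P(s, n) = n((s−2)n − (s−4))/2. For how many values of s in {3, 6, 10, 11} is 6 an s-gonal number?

s = 3: P(3, 3) = 6. ✓
s = 6: P(6, 2) = 6. ✓
s = 10: P(10, 1) = 1 and P(10, 2) = 10; 6 is not s-gonal.
s = 11: P(11, 1) = 1 and P(11, 2) = 11; 6 is not s-gonal.
Hits: s ∈ {3, 6} → 2.

2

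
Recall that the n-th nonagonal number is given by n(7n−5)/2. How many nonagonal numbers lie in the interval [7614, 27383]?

42

The n-th nonagonal number is n(7n−5)/2.
Smallest index with value ≥ 7614: n = 47 (giving 7614).
Largest index with value ≤ 27383: n = 88 (giving 26884).
Indices 47 through 88: 42 terms.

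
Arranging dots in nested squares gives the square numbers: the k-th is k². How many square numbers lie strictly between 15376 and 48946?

97

The n-th square number is n².
Smallest index with value > 15376: n = 125 (giving 15625).
Largest index with value < 48946: n = 221 (giving 48841).
Indices 125 through 221: 97 terms.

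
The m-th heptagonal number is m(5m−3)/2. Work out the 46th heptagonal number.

46·(5·46 − 3)/2 = 46·227/2 = 5221.

5221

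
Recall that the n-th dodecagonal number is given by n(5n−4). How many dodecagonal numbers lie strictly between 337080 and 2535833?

452

The n-th dodecagonal number is n(5n−4).
Smallest index with value > 337080: n = 261 (giving 339561).
Largest index with value < 2535833: n = 712 (giving 2531872).
Indices 261 through 712: 452 terms.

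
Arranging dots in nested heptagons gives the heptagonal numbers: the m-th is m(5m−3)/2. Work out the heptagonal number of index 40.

3940

The 40th heptagonal number is n(5n−3)/2 with n = 40.
40·(5·40 − 3)/2 = 40·197/2 = 3940.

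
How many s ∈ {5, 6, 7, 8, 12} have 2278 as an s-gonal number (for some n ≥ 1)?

s = 5: P(5, 39) = 2262 and P(5, 40) = 2380; 2278 is not s-gonal.
s = 6: P(6, 34) = 2278. ✓
s = 7: P(7, 30) = 2205 and P(7, 31) = 2356; 2278 is not s-gonal.
s = 8: P(8, 27) = 2133 and P(8, 28) = 2296; 2278 is not s-gonal.
s = 12: P(12, 21) = 2121 and P(12, 22) = 2332; 2278 is not s-gonal.
Hits: s ∈ {6} → 1.

1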